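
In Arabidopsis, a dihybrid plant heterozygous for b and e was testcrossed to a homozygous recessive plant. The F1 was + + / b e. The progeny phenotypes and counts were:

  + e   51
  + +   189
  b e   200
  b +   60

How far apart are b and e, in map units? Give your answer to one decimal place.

The recombinant classes are + e and b +: 51 + 60 = 111.
Recombination frequency = 111/500 = 0.2220 ≈ 22.2%, i.e. 22.2 map units.

22.2 map units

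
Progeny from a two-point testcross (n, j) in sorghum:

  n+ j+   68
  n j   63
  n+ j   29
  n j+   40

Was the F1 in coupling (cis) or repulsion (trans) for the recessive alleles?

The two most frequent classes are n+ j+ (68) and n j (63); these are the parental (non-recombinant) types.
So the F1 carried n+ j+ on one chromosome and n j on the other — the recessive alleles are on the same chromosome (cis / coupling).

cis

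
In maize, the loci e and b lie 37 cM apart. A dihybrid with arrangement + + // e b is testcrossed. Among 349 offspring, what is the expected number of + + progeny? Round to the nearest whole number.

A map distance of 37 cM corresponds to a recombination frequency of 0.370.
The F1 is + + / e b, so + + is a parental gamete class with expected frequency (1 − r)/2 = 0.630/2 = 0.3150.
Expected number = 0.3150 × 349 = 109.94 ≈ 110.

110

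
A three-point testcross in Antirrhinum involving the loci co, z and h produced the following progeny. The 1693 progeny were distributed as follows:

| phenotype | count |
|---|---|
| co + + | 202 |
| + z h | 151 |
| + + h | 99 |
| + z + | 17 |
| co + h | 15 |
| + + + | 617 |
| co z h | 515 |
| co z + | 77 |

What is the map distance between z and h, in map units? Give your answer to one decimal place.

The two most frequent reciprocal classes, + + + and co z h, are the parental types, so the F1 was + + + / co z h.
The two rarest classes, + z + and co + h, are the double crossovers. Comparing them with the parentals, only the z allele has switched, so z is the middle locus and the order is co – z – h.
Crossovers in the z–h interval produce the single-crossover classes + + h and co z + (99 + 77 = 176) plus the double crossovers (32).
RF(z–h) = (176 + 32) / 1693 = 208/1693 = 0.1229 → 12.3 map units.

12.3 map units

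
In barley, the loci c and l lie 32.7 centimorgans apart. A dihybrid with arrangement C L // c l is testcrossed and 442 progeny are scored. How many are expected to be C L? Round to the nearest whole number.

A map distance of 32.7 centimorgans corresponds to a recombination frequency of 0.327.
The F1 is C L / c l, so C L is a parental gamete class with expected frequency (1 − r)/2 = 0.673/2 = 0.3365.
Expected number = 0.3365 × 442 = 148.73 ≈ 149.

149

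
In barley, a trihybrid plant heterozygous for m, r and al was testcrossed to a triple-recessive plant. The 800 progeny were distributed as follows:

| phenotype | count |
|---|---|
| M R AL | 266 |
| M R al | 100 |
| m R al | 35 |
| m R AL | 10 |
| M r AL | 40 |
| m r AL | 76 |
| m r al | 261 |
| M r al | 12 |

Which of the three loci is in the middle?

m

The two most frequent reciprocal classes, M R AL and m r al, are the parental types, so the F1 was M R AL / m r al.
The two rarest classes, m R AL and M r al, are the double crossovers. Comparing them with the parentals, only the m allele has switched, so m is the middle locus and the order is al – m – r.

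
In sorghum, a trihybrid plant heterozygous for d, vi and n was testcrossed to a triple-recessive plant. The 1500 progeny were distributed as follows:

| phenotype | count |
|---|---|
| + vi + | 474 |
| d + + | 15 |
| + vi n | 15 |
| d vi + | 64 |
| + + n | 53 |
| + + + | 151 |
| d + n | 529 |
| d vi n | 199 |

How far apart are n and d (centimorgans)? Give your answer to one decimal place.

9.8 centimorgans

The two most frequent reciprocal classes, d + n and + vi +, are the parental types, so the F1 was d + n / + vi +.
The two rarest classes, d + + and + vi n, are the double crossovers. Comparing them with the parentals, only the n allele has switched, so n is the middle locus and the order is vi – n – d.
Crossovers in the n–d interval produce the single-crossover classes + + n and d vi + (53 + 64 = 117) plus the double crossovers (30).
RF(n–d) = (117 + 30) / 1500 = 147/1500 = 0.0980 → 9.8 centimorgans.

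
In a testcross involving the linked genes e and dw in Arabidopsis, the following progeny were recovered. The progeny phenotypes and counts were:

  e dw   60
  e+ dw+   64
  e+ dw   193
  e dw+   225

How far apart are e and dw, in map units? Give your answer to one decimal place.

The two most frequent classes, e+ dw (193) and e dw+ (225), are the parental types, so the F1 was e+ dw / e dw+.
The recombinant classes are e+ dw+ and e dw: 64 + 60 = 124.
Recombination frequency = 124/542 = 0.2288 ≈ 22.9%, i.e. 22.9 map units.

22.9 map units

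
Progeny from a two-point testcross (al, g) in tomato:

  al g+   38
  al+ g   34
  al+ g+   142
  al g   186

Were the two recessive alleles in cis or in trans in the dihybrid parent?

The two most frequent classes are al+ g+ (142) and al g (186); these are the parental (non-recombinant) types.
So the F1 carried al+ g+ on one chromosome and al g on the other — the recessive alleles are on the same chromosome (cis / coupling).

cis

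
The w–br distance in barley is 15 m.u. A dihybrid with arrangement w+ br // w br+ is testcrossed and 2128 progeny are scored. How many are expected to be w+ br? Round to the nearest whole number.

A map distance of 15 m.u. corresponds to a recombination frequency of 0.150.
The F1 is w+ br / w br+, so w+ br is a parental gamete class with expected frequency (1 − r)/2 = 0.850/2 = 0.4250.
Expected number = 0.4250 × 2128 = 904.40 ≈ 904.

904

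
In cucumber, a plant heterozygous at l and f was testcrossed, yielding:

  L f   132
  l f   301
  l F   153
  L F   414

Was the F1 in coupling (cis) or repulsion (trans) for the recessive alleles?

cis

The two most frequent classes are L F (414) and l f (301); these are the parental (non-recombinant) types.
So the F1 carried L F on one chromosome and l f on the other — the recessive alleles are on the same chromosome (cis / coupling).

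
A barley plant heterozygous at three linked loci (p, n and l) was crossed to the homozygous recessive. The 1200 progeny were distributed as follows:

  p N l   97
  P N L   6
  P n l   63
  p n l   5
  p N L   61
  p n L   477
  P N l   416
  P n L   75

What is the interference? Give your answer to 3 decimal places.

0.466

The two most frequent reciprocal classes, p n L and P N l, are the parental types, so the F1 was p n L / P N l.
The two rarest classes, p n l and P N L, are the double crossovers. Comparing them with the parentals, only the l allele has switched, so l is the middle locus and the order is n – l – p.
n–l: (124 + 11)/1200 = 0.1125; l–p: (172 + 11)/1200 = 0.1525.
Expected DCO frequency = 0.1125 × 0.1525 ≈ 0.01716; observed = 11/1200 ≈ 0.00917.
Coefficient of coincidence = 0.00917/0.01716 ≈ 0.534; interference = 1 − 0.534 = 0.466.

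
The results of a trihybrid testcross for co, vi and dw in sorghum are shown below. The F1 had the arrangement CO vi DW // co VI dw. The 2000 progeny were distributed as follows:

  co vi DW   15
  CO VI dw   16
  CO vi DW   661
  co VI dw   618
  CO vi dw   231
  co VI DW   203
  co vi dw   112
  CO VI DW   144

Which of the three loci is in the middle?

The two rarest classes, co vi DW and CO VI dw, are the double crossovers. Comparing them with the parentals, only the co allele has switched, so co is the middle locus and the order is dw – co – vi.

co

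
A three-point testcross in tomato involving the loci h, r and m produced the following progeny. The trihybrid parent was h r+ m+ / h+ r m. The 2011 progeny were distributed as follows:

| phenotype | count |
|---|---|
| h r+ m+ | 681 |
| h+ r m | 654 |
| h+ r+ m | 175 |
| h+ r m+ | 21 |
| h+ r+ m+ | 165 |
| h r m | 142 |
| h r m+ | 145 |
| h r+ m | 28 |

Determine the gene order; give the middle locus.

m

The two rarest classes, h r+ m and h+ r m+, are the double crossovers. Comparing them with the parentals, only the m allele has switched, so m is the middle locus and the order is h – m – r.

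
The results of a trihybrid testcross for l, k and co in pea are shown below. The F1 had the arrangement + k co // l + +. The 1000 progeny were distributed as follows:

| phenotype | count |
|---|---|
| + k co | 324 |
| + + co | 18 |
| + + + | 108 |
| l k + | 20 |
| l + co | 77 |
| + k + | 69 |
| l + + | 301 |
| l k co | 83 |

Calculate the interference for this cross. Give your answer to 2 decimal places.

0.10

The two rarest classes, + + co and l k +, are the double crossovers. Comparing them with the parentals, only the k allele has switched, so k is the middle locus and the order is co – k – l.
co–k: (146 + 38)/1000 = 0.1840; k–l: (191 + 38)/1000 = 0.2290.
Expected DCO frequency = 0.1840 × 0.2290 ≈ 0.04214; observed = 38/1000 ≈ 0.03800.
Coefficient of coincidence = 0.03800/0.04214 ≈ 0.90; interference = 1 − 0.90 = 0.10.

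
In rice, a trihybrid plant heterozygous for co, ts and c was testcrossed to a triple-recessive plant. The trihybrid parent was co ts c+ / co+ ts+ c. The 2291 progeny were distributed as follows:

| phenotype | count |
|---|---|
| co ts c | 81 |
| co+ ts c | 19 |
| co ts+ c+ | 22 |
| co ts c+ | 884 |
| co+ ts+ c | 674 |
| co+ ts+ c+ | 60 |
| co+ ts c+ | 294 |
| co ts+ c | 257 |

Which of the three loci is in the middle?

ts

The two rarest classes, co ts+ c+ and co+ ts c, are the double crossovers. Comparing them with the parentals, only the ts allele has switched, so ts is the middle locus and the order is c – ts – co.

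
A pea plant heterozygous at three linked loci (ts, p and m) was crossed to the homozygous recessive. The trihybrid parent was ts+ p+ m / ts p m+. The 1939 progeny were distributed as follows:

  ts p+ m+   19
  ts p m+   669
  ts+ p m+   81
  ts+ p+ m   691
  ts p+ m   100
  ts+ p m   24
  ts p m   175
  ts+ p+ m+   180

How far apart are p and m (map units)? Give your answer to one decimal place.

The two rarest classes, ts+ p m and ts p+ m+, are the double crossovers. Comparing them with the parentals, only the p allele has switched, so p is the middle locus and the order is m – p – ts.
Crossovers in the m–p interval produce the single-crossover classes ts+ p+ m+ and ts p m (180 + 175 = 355) plus the double crossovers (43).
RF(m–p) = (355 + 43) / 1939 = 398/1939 = 0.2053 → 20.5 map units.

20.5 map units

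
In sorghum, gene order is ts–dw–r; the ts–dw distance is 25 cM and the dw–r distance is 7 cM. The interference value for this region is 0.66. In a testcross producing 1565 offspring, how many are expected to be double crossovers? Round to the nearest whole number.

Map distances give recombination frequencies of 0.250 and 0.070 for the two intervals.
With interference 0.66 (so coincidence = 0.34), expected double-crossover frequency = 0.250 × 0.070 × 0.34 = 0.00595.
Expected number = 0.00595 × 1565 = 9.31 ≈ 9.

9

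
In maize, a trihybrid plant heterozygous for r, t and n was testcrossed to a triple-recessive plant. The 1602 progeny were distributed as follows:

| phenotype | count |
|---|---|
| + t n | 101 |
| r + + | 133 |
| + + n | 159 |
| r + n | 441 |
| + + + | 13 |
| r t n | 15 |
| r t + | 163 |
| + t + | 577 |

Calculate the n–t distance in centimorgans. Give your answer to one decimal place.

The two most frequent reciprocal classes, r + n and + t +, are the parental types, so the F1 was r + n / + t +.
The two rarest classes, r t n and + + +, are the double crossovers. Comparing them with the parentals, only the t allele has switched, so t is the middle locus and the order is r – t – n.
Crossovers in the t–n interval produce the single-crossover classes r + + and + t n (133 + 101 = 234) plus the double crossovers (28).
RF(t–n) = (234 + 28) / 1602 = 262/1602 = 0.1635 → 16.4 centimorgans.

16.4 centimorgans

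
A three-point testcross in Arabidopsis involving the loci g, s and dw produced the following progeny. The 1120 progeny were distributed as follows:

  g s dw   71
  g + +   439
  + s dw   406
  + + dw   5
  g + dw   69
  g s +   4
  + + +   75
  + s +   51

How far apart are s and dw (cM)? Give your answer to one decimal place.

11.5 cM

The two most frequent reciprocal classes, g + + and + s dw, are the parental types, so the F1 was g + + / + s dw.
The two rarest classes, g s + and + + dw, are the double crossovers. Comparing them with the parentals, only the s allele has switched, so s is the middle locus and the order is g – s – dw.
Crossovers in the s–dw interval produce the single-crossover classes g + dw and + s + (69 + 51 = 120) plus the double crossovers (9).
RF(s–dw) = (120 + 9) / 1120 = 129/1120 = 0.1152 → 11.5 cM.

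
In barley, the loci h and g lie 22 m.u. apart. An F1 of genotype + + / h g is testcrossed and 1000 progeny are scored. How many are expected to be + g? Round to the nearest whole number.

110

A map distance of 22 m.u. corresponds to a recombination frequency of 0.220.
The F1 is + + / h g, so + g is a recombinant gamete class with expected frequency r/2 = 0.220/2 = 0.1100.
Expected number = 0.1100 × 1000 = 110.00 ≈ 110.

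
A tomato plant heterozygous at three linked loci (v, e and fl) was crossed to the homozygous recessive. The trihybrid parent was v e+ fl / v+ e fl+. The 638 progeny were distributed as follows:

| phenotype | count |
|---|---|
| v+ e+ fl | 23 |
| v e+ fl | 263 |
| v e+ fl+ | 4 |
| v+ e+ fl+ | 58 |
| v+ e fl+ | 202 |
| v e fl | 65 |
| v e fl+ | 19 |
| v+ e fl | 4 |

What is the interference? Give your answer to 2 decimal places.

The two rarest classes, v e+ fl+ and v+ e fl, are the double crossovers. Comparing them with the parentals, only the fl allele has switched, so fl is the middle locus and the order is e – fl – v.
e–fl: (123 + 8)/638 = 0.2053; fl–v: (42 + 8)/638 = 0.0784.
Expected DCO frequency = 0.2053 × 0.0784 ≈ 0.01610; observed = 8/638 ≈ 0.01254.
Coefficient of coincidence = 0.01254/0.01610 ≈ 0.78; interference = 1 − 0.78 = 0.22.

0.22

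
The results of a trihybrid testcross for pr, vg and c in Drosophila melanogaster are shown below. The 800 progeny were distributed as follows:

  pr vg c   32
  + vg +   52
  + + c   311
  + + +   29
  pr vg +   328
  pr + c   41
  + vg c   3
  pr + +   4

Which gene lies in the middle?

The two most frequent reciprocal classes, + + c and pr vg +, are the parental types, so the F1 was + + c / pr vg +.
The two rarest classes, + vg c and pr + +, are the double crossovers. Comparing them with the parentals, only the vg allele has switched, so vg is the middle locus and the order is c – vg – pr.

vg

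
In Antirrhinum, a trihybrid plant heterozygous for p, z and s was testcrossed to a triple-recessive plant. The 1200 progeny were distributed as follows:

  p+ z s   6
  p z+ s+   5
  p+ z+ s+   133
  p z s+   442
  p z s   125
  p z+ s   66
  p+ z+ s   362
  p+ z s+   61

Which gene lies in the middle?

The two most frequent reciprocal classes, p z s+ and p+ z+ s, are the parental types, so the F1 was p z s+ / p+ z+ s.
The two rarest classes, p z+ s+ and p+ z s, are the double crossovers. Comparing them with the parentals, only the z allele has switched, so z is the middle locus and the order is p – z – s.

z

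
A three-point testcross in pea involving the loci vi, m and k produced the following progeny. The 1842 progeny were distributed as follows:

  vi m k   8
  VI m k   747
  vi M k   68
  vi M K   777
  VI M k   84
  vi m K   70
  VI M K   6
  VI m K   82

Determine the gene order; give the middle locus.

vi

The two most frequent reciprocal classes, vi M K and VI m k, are the parental types, so the F1 was vi M K / VI m k.
The two rarest classes, VI M K and vi m k, are the double crossovers. Comparing them with the parentals, only the vi allele has switched, so vi is the middle locus and the order is k – vi – m.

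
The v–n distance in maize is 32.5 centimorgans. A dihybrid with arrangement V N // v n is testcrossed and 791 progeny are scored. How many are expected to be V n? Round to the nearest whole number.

A map distance of 32.5 centimorgans corresponds to a recombination frequency of 0.325.
The F1 is V N / v n, so V n is a recombinant gamete class with expected frequency r/2 = 0.325/2 = 0.1625.
Expected number = 0.1625 × 791 = 128.54 ≈ 129.

129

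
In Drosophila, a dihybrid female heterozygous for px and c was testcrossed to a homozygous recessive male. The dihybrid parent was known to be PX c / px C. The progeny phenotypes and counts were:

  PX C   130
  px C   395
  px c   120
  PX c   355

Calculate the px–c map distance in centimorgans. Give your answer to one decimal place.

The recombinant classes are PX C and px c: 130 + 120 = 250.
Recombination frequency = 250/1000 = 0.2500 ≈ 25.0%, i.e. 25.0 centimorgans.

25.0 centimorgans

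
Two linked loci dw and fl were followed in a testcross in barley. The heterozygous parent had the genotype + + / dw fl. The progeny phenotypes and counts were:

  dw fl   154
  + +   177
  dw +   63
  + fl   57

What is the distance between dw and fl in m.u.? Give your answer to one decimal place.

The recombinant classes are + fl and dw +: 57 + 63 = 120.
Recombination frequency = 120/451 = 0.2661 ≈ 26.6%, i.e. 26.6 m.u.

26.6 m.u.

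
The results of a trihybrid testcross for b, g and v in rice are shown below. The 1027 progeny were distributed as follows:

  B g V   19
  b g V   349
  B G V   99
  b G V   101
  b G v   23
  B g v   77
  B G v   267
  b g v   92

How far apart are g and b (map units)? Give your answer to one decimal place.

The two most frequent reciprocal classes, b g V and B G v, are the parental types, so the F1 was b g V / B G v.
The two rarest classes, B g V and b G v, are the double crossovers. Comparing them with the parentals, only the b allele has switched, so b is the middle locus and the order is v – b – g.
Crossovers in the b–g interval produce the single-crossover classes b G V and B g v (101 + 77 = 178) plus the double crossovers (42).
RF(b–g) = (178 + 42) / 1027 = 220/1027 = 0.2142 → 21.4 map units.

21.4 map units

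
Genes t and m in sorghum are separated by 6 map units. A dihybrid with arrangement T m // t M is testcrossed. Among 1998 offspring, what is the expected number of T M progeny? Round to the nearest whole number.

A map distance of 6 map units corresponds to a recombination frequency of 0.060.
The F1 is T m / t M, so T M is a recombinant gamete class with expected frequency r/2 = 0.060/2 = 0.0300.
Expected number = 0.0300 × 1998 = 59.94 ≈ 60.

60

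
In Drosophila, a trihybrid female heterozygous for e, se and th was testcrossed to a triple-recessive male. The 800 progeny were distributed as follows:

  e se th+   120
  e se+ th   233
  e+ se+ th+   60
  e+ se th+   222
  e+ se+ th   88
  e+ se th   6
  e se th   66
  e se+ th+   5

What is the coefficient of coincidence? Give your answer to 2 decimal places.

0.29

The two most frequent reciprocal classes, e+ se th+ and e se+ th, are the parental types, so the F1 was e+ se th+ / e se+ th.
The two rarest classes, e+ se th and e se+ th+, are the double crossovers. Comparing them with the parentals, only the th allele has switched, so th is the middle locus and the order is e – th – se.
e–th: (208 + 11)/800 = 0.2737; th–se: (126 + 11)/800 = 0.1713.
Expected DCO frequency = 0.2737 × 0.1713 ≈ 0.04688; observed = 11/800 ≈ 0.01375.
Coefficient of coincidence = 0.01375/0.04688 ≈ 0.29.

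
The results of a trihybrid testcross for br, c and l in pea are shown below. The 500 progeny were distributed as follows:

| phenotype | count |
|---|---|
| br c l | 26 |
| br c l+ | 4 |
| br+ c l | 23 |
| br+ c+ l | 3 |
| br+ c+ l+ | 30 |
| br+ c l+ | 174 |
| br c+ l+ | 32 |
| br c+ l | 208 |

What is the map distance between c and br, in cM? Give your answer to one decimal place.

The two most frequent reciprocal classes, br c+ l and br+ c l+, are the parental types, so the F1 was br c+ l / br+ c l+.
The two rarest classes, br+ c+ l and br c l+, are the double crossovers. Comparing them with the parentals, only the br allele has switched, so br is the middle locus and the order is c – br – l.
Crossovers in the c–br interval produce the single-crossover classes br c l and br+ c+ l+ (26 + 30 = 56) plus the double crossovers (7).
RF(c–br) = (56 + 7) / 500 = 63/500 = 0.1260 → 12.6 cM.

12.6 cM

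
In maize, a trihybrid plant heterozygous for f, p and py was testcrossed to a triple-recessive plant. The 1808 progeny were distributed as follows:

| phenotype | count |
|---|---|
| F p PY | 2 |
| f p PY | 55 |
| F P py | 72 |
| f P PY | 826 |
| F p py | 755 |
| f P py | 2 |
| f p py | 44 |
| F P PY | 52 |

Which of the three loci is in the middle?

py

The two most frequent reciprocal classes, F p py and f P PY, are the parental types, so the F1 was F p py / f P PY.
The two rarest classes, F p PY and f P py, are the double crossovers. Comparing them with the parentals, only the py allele has switched, so py is the middle locus and the order is p – py – f.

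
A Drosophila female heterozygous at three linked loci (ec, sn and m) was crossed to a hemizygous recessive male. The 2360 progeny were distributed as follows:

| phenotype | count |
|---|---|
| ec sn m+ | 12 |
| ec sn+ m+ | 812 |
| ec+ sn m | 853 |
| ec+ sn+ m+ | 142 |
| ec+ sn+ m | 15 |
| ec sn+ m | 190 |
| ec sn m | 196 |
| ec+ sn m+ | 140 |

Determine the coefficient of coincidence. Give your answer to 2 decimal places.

The two most frequent reciprocal classes, ec+ sn m and ec sn+ m+, are the parental types, so the F1 was ec+ sn m / ec sn+ m+.
The two rarest classes, ec+ sn+ m and ec sn m+, are the double crossovers. Comparing them with the parentals, only the sn allele has switched, so sn is the middle locus and the order is m – sn – ec.
m–sn: (330 + 27)/2360 = 0.1513; sn–ec: (338 + 27)/2360 = 0.1547.
Expected DCO frequency = 0.1513 × 0.1547 ≈ 0.02341; observed = 27/2360 ≈ 0.01144.
Coefficient of coincidence = 0.01144/0.02341 ≈ 0.49.

0.49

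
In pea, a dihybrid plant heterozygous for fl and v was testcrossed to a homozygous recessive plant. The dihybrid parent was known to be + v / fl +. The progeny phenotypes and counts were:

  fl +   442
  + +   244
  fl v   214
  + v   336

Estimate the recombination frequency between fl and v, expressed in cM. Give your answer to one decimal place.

The recombinant classes are + + and fl v: 244 + 214 = 458.
Recombination frequency = 458/1236 = 0.3706 ≈ 37.1%, i.e. 37.1 cM.

37.1 cM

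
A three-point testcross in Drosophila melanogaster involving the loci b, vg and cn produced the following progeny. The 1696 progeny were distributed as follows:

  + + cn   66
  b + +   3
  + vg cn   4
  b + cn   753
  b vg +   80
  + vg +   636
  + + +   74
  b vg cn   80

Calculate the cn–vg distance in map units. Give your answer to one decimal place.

The two most frequent reciprocal classes, + vg + and b + cn, are the parental types, so the F1 was + vg + / b + cn.
The two rarest classes, + vg cn and b + +, are the double crossovers. Comparing them with the parentals, only the cn allele has switched, so cn is the middle locus and the order is vg – cn – b.
Crossovers in the vg–cn interval produce the single-crossover classes + + + and b vg cn (74 + 80 = 154) plus the double crossovers (7).
RF(vg–cn) = (154 + 7) / 1696 = 161/1696 = 0.0949 → 9.5 map units.

9.5 map units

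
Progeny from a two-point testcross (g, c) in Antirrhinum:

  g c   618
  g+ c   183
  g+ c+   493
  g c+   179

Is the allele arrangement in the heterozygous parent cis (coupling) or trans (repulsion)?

cis

The two most frequent classes are g+ c+ (493) and g c (618); these are the parental (non-recombinant) types.
So the F1 carried g+ c+ on one chromosome and g c on the other — the recessive alleles are on the same chromosome (cis / coupling).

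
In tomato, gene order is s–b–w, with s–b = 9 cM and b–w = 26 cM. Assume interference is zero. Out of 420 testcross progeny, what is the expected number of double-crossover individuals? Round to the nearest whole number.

Map distances give recombination frequencies of 0.090 and 0.260 for the two intervals.
With no interference, expected double-crossover frequency = 0.090 × 0.260 = 0.02340.
Expected number = 0.02340 × 420 = 9.83 ≈ 10.

10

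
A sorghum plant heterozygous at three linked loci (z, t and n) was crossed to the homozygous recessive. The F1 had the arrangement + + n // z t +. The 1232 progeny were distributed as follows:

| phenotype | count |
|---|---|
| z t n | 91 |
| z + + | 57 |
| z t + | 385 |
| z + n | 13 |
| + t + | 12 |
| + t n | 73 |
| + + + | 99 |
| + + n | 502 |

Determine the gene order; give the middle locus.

z

The two rarest classes, z + n and + t +, are the double crossovers. Comparing them with the parentals, only the z allele has switched, so z is the middle locus and the order is n – z – t.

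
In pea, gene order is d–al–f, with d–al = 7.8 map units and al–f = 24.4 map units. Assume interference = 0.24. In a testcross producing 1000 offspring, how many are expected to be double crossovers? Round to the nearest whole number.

14

Map distances give recombination frequencies of 0.078 and 0.244 for the two intervals.
With interference 0.24 (so coincidence = 0.76), expected double-crossover frequency = 0.078 × 0.244 × 0.76 = 0.01446.
Expected number = 0.01446 × 1000 = 14.46 ≈ 14.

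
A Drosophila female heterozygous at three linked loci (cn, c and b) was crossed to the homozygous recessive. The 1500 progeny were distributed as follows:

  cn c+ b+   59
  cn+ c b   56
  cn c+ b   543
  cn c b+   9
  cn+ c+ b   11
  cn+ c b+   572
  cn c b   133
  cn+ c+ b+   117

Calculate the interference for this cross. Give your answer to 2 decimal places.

0.18

The two most frequent reciprocal classes, cn+ c b+ and cn c+ b, are the parental types, so the F1 was cn+ c b+ / cn c+ b.
The two rarest classes, cn c b+ and cn+ c+ b, are the double crossovers. Comparing them with the parentals, only the cn allele has switched, so cn is the middle locus and the order is c – cn – b.
c–cn: (250 + 20)/1500 = 0.1800; cn–b: (115 + 20)/1500 = 0.0900.
Expected DCO frequency = 0.1800 × 0.0900 ≈ 0.01620; observed = 20/1500 ≈ 0.01333.
Coefficient of coincidence = 0.01333/0.01620 ≈ 0.82; interference = 1 − 0.82 = 0.18.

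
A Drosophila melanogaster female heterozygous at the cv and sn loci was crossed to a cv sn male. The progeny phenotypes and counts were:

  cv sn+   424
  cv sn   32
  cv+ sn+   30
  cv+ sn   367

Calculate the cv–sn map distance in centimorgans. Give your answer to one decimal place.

7.3 centimorgans

The two most frequent classes, cv+ sn (367) and cv sn+ (424), are the parental types, so the F1 was cv+ sn / cv sn+.
The recombinant classes are cv+ sn+ and cv sn: 30 + 32 = 62.
Recombination frequency = 62/853 = 0.0727 ≈ 7.3%, i.e. 7.3 centimorgans.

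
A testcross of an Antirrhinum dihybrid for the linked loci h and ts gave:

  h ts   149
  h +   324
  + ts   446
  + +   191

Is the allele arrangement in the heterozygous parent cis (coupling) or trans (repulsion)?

The two most frequent classes are + ts (446) and h + (324); these are the parental (non-recombinant) types.
So the F1 carried + ts on one chromosome and h + on the other — the recessive alleles are on opposite chromosomes (trans / repulsion).

trans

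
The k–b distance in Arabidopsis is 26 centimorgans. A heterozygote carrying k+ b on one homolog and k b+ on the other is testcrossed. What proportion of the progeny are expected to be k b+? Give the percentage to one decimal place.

A map distance of 26 centimorgans corresponds to a recombination frequency of 0.260.
The F1 is k+ b / k b+, so k b+ is a parental gamete class with expected frequency (1 − r)/2 = 0.740/2 = 0.3700.
That is 0.3700 = 37.0% of the progeny.

37.0%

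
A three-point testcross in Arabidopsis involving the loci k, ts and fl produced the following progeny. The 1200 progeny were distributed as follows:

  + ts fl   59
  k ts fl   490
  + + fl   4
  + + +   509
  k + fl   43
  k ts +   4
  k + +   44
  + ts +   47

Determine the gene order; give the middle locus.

The two most frequent reciprocal classes, k ts fl and + + +, are the parental types, so the F1 was k ts fl / + + +.
The two rarest classes, k ts + and + + fl, are the double crossovers. Comparing them with the parentals, only the fl allele has switched, so fl is the middle locus and the order is k – fl – ts.

fl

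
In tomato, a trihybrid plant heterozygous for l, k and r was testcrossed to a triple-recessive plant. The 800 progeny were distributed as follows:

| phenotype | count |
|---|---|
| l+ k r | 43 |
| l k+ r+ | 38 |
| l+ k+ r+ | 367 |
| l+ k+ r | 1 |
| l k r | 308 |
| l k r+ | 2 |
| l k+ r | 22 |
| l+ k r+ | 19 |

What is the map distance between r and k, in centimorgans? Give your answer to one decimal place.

5.5 centimorgans

The two most frequent reciprocal classes, l+ k+ r+ and l k r, are the parental types, so the F1 was l+ k+ r+ / l k r.
The two rarest classes, l+ k+ r and l k r+, are the double crossovers. Comparing them with the parentals, only the r allele has switched, so r is the middle locus and the order is l – r – k.
Crossovers in the r–k interval produce the single-crossover classes l+ k r+ and l k+ r (19 + 22 = 41) plus the double crossovers (3).
RF(r–k) = (41 + 3) / 800 = 44/800 = 0.0550 → 5.5 centimorgans.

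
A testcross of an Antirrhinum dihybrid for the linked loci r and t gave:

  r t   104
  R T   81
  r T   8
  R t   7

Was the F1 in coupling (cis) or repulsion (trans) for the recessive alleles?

The two most frequent classes are R T (81) and r t (104); these are the parental (non-recombinant) types.
So the F1 carried R T on one chromosome and r t on the other — the recessive alleles are on the same chromosome (cis / coupling).

cis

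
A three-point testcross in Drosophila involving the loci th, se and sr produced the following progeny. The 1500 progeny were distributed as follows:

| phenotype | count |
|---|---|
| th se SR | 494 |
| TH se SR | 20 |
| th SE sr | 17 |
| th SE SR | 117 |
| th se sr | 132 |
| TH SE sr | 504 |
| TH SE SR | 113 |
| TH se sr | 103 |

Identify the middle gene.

The two most frequent reciprocal classes, TH SE sr and th se SR, are the parental types, so the F1 was TH SE sr / th se SR.
The two rarest classes, th SE sr and TH se SR, are the double crossovers. Comparing them with the parentals, only the th allele has switched, so th is the middle locus and the order is sr – th – se.

th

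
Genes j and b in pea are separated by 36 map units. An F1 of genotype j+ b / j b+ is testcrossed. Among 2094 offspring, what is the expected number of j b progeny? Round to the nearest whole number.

377

A map distance of 36 map units corresponds to a recombination frequency of 0.360.
The F1 is j+ b / j b+, so j b is a recombinant gamete class with expected frequency r/2 = 0.360/2 = 0.1800.
Expected number = 0.1800 × 2094 = 376.92 ≈ 377.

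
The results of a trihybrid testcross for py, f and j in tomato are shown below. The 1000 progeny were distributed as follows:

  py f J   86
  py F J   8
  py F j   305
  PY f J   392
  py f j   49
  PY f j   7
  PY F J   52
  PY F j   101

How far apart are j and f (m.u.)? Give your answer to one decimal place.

11.6 m.u.

The two most frequent reciprocal classes, py F j and PY f J, are the parental types, so the F1 was py F j / PY f J.
The two rarest classes, py F J and PY f j, are the double crossovers. Comparing them with the parentals, only the j allele has switched, so j is the middle locus and the order is py – j – f.
Crossovers in the j–f interval produce the single-crossover classes py f j and PY F J (49 + 52 = 101) plus the double crossovers (15).
RF(j–f) = (101 + 15) / 1000 = 116/1000 = 0.1160 → 11.6 m.u.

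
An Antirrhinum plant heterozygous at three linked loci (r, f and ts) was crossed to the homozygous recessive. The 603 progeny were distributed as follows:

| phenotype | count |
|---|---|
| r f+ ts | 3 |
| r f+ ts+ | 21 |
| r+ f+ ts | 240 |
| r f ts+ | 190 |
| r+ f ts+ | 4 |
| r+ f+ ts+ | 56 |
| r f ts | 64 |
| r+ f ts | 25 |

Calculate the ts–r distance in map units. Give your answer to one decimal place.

The two most frequent reciprocal classes, r+ f+ ts and r f ts+, are the parental types, so the F1 was r+ f+ ts / r f ts+.
The two rarest classes, r f+ ts and r+ f ts+, are the double crossovers. Comparing them with the parentals, only the r allele has switched, so r is the middle locus and the order is ts – r – f.
Crossovers in the ts–r interval produce the single-crossover classes r+ f+ ts+ and r f ts (56 + 64 = 120) plus the double crossovers (7).
RF(ts–r) = (120 + 7) / 603 = 127/603 = 0.2106 → 21.1 map units.

21.1 map units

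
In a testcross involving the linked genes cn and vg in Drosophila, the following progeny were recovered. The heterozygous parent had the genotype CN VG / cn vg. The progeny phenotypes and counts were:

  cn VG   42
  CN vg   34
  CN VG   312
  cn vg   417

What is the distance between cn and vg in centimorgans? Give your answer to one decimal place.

9.4 centimorgans

The recombinant classes are CN vg and cn VG: 34 + 42 = 76.
Recombination frequency = 76/805 = 0.0944 ≈ 9.4%, i.e. 9.4 centimorgans.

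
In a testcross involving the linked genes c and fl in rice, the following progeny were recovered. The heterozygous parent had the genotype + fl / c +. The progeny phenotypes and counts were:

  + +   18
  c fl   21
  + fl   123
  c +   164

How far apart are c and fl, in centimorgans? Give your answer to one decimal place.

12.0 centimorgans

The recombinant classes are + + and c fl: 18 + 21 = 39.
Recombination frequency = 39/326 = 0.1196 ≈ 12.0%, i.e. 12.0 centimorgans.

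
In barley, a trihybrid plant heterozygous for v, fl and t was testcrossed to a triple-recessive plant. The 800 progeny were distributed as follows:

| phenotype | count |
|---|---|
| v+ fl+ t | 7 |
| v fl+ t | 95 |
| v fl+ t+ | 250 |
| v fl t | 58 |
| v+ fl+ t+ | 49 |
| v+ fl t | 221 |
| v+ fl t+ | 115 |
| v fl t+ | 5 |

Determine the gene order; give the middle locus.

fl

The two most frequent reciprocal classes, v+ fl t and v fl+ t+, are the parental types, so the F1 was v+ fl t / v fl+ t+.
The two rarest classes, v+ fl+ t and v fl t+, are the double crossovers. Comparing them with the parentals, only the fl allele has switched, so fl is the middle locus and the order is t – fl – v.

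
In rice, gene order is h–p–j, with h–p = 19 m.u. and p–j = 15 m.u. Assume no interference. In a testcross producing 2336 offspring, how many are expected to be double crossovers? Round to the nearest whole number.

Map distances give recombination frequencies of 0.190 and 0.150 for the two intervals.
With no interference, expected double-crossover frequency = 0.190 × 0.150 = 0.02850.
Expected number = 0.02850 × 2336 = 66.58 ≈ 67.

67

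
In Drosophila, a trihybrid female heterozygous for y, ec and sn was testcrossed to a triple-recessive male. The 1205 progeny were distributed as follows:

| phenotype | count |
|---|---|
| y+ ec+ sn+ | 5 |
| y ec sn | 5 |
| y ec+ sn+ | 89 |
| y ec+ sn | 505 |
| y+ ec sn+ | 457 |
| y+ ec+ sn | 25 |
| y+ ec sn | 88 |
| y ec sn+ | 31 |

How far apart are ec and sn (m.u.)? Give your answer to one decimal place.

The two most frequent reciprocal classes, y ec+ sn and y+ ec sn+, are the parental types, so the F1 was y ec+ sn / y+ ec sn+.
The two rarest classes, y ec sn and y+ ec+ sn+, are the double crossovers. Comparing them with the parentals, only the ec allele has switched, so ec is the middle locus and the order is sn – ec – y.
Crossovers in the sn–ec interval produce the single-crossover classes y ec+ sn+ and y+ ec sn (89 + 88 = 177) plus the double crossovers (10).
RF(sn–ec) = (177 + 10) / 1205 = 187/1205 = 0.1552 → 15.5 m.u.

15.5 m.u.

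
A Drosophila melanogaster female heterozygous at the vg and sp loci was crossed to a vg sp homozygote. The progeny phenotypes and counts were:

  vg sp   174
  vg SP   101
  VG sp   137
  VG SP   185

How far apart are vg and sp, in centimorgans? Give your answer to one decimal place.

The two most frequent classes, VG SP (185) and vg sp (174), are the parental types, so the F1 was VG SP / vg sp.
The recombinant classes are VG sp and vg SP: 137 + 101 = 238.
Recombination frequency = 238/597 = 0.3987 ≈ 39.9%, i.e. 39.9 centimorgans.

39.9 centimorgans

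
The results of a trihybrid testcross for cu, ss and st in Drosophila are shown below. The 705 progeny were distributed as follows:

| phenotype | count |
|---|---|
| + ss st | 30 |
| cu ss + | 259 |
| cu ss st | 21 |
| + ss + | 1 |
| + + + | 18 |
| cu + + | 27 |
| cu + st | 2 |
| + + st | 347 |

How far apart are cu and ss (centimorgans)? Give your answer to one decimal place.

The two most frequent reciprocal classes, + + st and cu ss +, are the parental types, so the F1 was + + st / cu ss +.
The two rarest classes, cu + st and + ss +, are the double crossovers. Comparing them with the parentals, only the cu allele has switched, so cu is the middle locus and the order is st – cu – ss.
Crossovers in the cu–ss interval produce the single-crossover classes + ss st and cu + + (30 + 27 = 57) plus the double crossovers (3).
RF(cu–ss) = (57 + 3) / 705 = 60/705 = 0.0851 → 8.5 centimorgans.

8.5 centimorgans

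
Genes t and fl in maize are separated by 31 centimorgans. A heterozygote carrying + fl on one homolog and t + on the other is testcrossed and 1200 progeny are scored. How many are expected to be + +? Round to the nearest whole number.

A map distance of 31 centimorgans corresponds to a recombination frequency of 0.310.
The F1 is + fl / t +, so + + is a recombinant gamete class with expected frequency r/2 = 0.310/2 = 0.1550.
Expected number = 0.1550 × 1200 = 186.00 ≈ 186.

186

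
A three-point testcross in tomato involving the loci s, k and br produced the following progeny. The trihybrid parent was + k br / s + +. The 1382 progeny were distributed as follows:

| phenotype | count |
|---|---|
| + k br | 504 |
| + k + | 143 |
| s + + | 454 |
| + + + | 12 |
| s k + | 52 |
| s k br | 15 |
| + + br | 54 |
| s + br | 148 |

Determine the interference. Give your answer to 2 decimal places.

0.12

The two rarest classes, s k br and + + +, are the double crossovers. Comparing them with the parentals, only the s allele has switched, so s is the middle locus and the order is br – s – k.
br–s: (291 + 27)/1382 = 0.2301; s–k: (106 + 27)/1382 = 0.0962.
Expected DCO frequency = 0.2301 × 0.0962 ≈ 0.02214; observed = 27/1382 ≈ 0.01954.
Coefficient of coincidence = 0.01954/0.02214 ≈ 0.88; interference = 1 − 0.88 = 0.12.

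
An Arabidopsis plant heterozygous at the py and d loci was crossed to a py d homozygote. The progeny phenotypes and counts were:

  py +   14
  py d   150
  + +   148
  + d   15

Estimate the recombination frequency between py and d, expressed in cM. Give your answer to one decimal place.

8.9 cM

The two most frequent classes, + + (148) and py d (150), are the parental types, so the F1 was + + / py d.
The recombinant classes are + d and py +: 15 + 14 = 29.
Recombination frequency = 29/327 = 0.0887 ≈ 8.9%, i.e. 8.9 cM.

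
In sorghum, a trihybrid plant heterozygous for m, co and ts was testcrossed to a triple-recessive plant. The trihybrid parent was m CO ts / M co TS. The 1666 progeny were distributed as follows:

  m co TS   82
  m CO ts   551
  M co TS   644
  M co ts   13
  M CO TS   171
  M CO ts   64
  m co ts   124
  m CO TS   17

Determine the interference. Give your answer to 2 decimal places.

The two rarest classes, m CO TS and M co ts, are the double crossovers. Comparing them with the parentals, only the ts allele has switched, so ts is the middle locus and the order is co – ts – m.
co–ts: (295 + 30)/1666 = 0.1951; ts–m: (146 + 30)/1666 = 0.1056.
Expected DCO frequency = 0.1951 × 0.1056 ≈ 0.02060; observed = 30/1666 ≈ 0.01801.
Coefficient of coincidence = 0.01801/0.02060 ≈ 0.87; interference = 1 − 0.87 = 0.13.

0.13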